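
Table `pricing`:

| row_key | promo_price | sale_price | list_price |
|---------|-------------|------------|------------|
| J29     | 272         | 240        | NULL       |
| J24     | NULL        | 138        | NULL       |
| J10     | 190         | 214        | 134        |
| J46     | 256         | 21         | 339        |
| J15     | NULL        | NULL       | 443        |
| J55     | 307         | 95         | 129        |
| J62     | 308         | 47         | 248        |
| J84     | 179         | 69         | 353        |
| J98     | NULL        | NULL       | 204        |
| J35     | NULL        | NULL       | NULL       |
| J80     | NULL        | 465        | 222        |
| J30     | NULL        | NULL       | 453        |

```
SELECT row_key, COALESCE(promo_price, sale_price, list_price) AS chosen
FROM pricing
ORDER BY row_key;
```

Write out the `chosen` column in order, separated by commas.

190, 443, 138, 272, 453, NULL, 256, 307, 308, 465, 179, 204

row_key=J10: promo_price=190 → 190
row_key=J15: promo_price=NULL, sale_price=NULL, list_price=443 → 443
row_key=J24: promo_price=NULL, sale_price=138 → 138
row_key=J29: promo_price=272 → 272
row_key=J30: promo_price=NULL, sale_price=NULL, list_price=453 → 453
row_key=J35: promo_price=NULL, sale_price=NULL, list_price=NULL (all NULL) → NULL
row_key=J46: promo_price=256 → 256
row_key=J55: promo_price=307 → 307
row_key=J62: promo_price=308 → 308
row_key=J80: promo_price=NULL, sale_price=465 → 465
row_key=J84: promo_price=179 → 179
row_key=J98: promo_price=NULL, sale_price=NULL, list_price=204 → 204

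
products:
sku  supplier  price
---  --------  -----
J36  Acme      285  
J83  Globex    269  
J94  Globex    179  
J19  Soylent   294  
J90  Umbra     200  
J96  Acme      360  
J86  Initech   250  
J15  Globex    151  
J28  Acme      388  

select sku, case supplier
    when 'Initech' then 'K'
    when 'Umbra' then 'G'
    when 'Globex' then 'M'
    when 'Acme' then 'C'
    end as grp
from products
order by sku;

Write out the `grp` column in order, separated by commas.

sku=J15: supplier='Globex' → M
sku=J19: (no match → NULL) → NULL
sku=J28: supplier='Acme' → C
sku=J36: supplier='Acme' → C
sku=J83: supplier='Globex' → M
sku=J86: supplier='Initech' → K
sku=J90: supplier='Umbra' → G
sku=J94: supplier='Globex' → M
sku=J96: supplier='Acme' → C

M, NULL, C, C, M, K, G, M, C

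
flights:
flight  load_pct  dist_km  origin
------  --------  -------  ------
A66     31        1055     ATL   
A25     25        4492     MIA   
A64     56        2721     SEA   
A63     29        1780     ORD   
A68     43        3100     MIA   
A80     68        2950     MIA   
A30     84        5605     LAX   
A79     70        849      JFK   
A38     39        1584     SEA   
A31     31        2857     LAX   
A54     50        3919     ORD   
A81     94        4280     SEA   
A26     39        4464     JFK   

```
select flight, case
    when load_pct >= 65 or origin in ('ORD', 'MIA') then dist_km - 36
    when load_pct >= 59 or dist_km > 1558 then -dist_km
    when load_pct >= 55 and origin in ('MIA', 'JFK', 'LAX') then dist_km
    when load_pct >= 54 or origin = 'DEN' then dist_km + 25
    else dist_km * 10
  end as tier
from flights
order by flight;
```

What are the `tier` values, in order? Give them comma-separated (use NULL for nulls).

4456, -4464, 5569, -2857, -1584, 3883, 1744, -2721, 10550, 3064, 813, 2914, 4244

flight=A25: load_pct >= 65 or origin in ('ORD', 'MIA') → 4456
flight=A26: load_pct >= 59 or dist_km > 1558 → -4464
flight=A30: load_pct >= 65 or origin in ('ORD', 'MIA') → 5569
flight=A31: load_pct >= 59 or dist_km > 1558 → -2857
flight=A38: load_pct >= 59 or dist_km > 1558 → -1584
flight=A54: load_pct >= 65 or origin in ('ORD', 'MIA') → 3883
flight=A63: load_pct >= 65 or origin in ('ORD', 'MIA') → 1744
flight=A64: load_pct >= 59 or dist_km > 1558 → -2721
flight=A66: ELSE → 10550
flight=A68: load_pct >= 65 or origin in ('ORD', 'MIA') → 3064
flight=A79: load_pct >= 65 or origin in ('ORD', 'MIA') → 813
flight=A80: load_pct >= 65 or origin in ('ORD', 'MIA') → 2914
flight=A81: load_pct >= 65 or origin in ('ORD', 'MIA') → 4244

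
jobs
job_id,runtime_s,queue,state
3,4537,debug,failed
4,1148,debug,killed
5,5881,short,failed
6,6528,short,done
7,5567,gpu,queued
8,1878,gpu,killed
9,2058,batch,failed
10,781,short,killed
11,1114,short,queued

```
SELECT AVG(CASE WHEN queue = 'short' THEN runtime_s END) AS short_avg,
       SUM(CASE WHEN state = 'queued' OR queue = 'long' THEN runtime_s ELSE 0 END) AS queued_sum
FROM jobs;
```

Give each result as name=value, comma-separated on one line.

[short_avg: queue = 'short']
job_id=3: ✗
job_id=4: ✗
job_id=5: ✓ → 5881
job_id=6: ✓ → 6528
job_id=7: ✗
job_id=8: ✗
job_id=9: ✗
job_id=10: ✓ → 781
job_id=11: ✓ → 1114
short_avg = (5881 + 6528 + 781 + 1114) / 4 = 3576
—
[queued_sum: state = 'queued' OR queue = 'long']
job_id=3: ✗
job_id=4: ✗
job_id=5: ✗
job_id=6: ✗
job_id=7: ✓ → 5567
job_id=8: ✗
job_id=9: ✗
job_id=10: ✗
job_id=11: ✓ → 1114
queued_sum = 5567 + 1114 = 6681

short_avg=3576, queued_sum=6681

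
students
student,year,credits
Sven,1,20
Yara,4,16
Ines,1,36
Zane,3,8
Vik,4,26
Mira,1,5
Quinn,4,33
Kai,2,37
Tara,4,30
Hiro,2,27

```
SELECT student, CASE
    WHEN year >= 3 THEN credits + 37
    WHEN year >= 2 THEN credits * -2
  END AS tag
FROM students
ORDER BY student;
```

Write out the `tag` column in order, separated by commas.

student=Hiro: year >= 2 → -54
student=Ines: (no match → NULL) → NULL
student=Kai: year >= 2 → -74
student=Mira: (no match → NULL) → NULL
student=Quinn: year >= 3 → 70
student=Sven: (no match → NULL) → NULL
student=Tara: year >= 3 → 67
student=Vik: year >= 3 → 63
student=Yara: year >= 3 → 53
student=Zane: year >= 3 → 45

-54, NULL, -74, NULL, 70, NULL, 67, 63, 53, 45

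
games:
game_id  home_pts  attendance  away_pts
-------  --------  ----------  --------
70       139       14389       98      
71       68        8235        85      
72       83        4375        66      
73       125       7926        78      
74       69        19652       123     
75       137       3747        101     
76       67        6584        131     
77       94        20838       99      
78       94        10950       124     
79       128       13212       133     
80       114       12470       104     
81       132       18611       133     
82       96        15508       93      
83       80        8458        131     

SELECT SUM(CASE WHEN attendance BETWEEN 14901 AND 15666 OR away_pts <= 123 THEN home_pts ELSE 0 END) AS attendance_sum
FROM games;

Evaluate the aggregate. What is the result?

game_id=70: ✓ → 139
game_id=71: ✓ → 68
game_id=72: ✓ → 83
game_id=73: ✓ → 125
game_id=74: ✓ → 69
game_id=75: ✓ → 137
game_id=76: ✗
game_id=77: ✓ → 94
game_id=78: ✗
game_id=79: ✗
game_id=80: ✓ → 114
game_id=81: ✗
game_id=82: ✓ → 96
game_id=83: ✗
attendance_sum = 139 + 68 + 83 + 125 + 69 + 137 + 94 + 114 + 96 = 925

925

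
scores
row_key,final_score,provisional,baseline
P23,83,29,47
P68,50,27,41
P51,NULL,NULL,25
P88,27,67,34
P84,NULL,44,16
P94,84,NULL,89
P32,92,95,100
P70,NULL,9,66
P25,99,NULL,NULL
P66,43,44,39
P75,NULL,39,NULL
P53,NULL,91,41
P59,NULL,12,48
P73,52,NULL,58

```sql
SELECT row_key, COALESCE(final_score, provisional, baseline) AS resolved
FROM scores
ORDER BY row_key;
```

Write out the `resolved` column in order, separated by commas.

83, 99, 92, 25, 91, 12, 43, 50, 9, 52, 39, 44, 27, 84

row_key=P23: final_score=83 → 83
row_key=P25: final_score=99 → 99
row_key=P32: final_score=92 → 92
row_key=P51: final_score=NULL, provisional=NULL, baseline=25 → 25
row_key=P53: final_score=NULL, provisional=91 → 91
row_key=P59: final_score=NULL, provisional=12 → 12
row_key=P66: final_score=43 → 43
row_key=P68: final_score=50 → 50
row_key=P70: final_score=NULL, provisional=9 → 9
row_key=P73: final_score=52 → 52
row_key=P75: final_score=NULL, provisional=39 → 39
row_key=P84: final_score=NULL, provisional=44 → 44
row_key=P88: final_score=27 → 27
row_key=P94: final_score=84 → 84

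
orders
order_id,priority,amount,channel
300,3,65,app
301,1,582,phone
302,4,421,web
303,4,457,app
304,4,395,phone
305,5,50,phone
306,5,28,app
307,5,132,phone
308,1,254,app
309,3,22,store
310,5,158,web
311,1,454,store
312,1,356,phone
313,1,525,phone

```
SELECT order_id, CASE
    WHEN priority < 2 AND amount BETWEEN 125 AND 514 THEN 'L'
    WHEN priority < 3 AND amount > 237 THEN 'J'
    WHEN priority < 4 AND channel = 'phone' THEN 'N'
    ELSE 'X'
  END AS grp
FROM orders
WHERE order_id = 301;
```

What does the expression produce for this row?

J

order_id = 301: priority=1, amount=582, channel=phone.
priority < 2 AND amount BETWEEN 125 AND 514 → false
priority < 3 AND amount > 237 → true → J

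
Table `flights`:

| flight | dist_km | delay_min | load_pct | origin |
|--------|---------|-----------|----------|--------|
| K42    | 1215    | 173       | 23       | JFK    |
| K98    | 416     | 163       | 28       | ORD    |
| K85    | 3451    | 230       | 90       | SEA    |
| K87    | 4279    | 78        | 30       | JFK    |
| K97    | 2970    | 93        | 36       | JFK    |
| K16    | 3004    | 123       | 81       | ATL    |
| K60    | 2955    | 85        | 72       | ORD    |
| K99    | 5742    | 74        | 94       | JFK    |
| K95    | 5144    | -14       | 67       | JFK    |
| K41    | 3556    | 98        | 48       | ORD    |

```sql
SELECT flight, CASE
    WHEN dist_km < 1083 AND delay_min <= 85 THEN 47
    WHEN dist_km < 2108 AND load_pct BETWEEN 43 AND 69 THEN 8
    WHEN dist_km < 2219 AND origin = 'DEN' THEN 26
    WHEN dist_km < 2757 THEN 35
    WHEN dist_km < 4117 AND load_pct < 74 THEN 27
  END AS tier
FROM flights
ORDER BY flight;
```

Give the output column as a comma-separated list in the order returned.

NULL, 27, 35, 27, NULL, NULL, NULL, 27, 35, NULL

flight=K16: (no match → NULL) → NULL
flight=K41: dist_km < 4117 AND load_pct < 74 → 27
flight=K42: dist_km < 2757 → 35
flight=K60: dist_km < 4117 AND load_pct < 74 → 27
flight=K85: (no match → NULL) → NULL
flight=K87: (no match → NULL) → NULL
flight=K95: (no match → NULL) → NULL
flight=K97: dist_km < 4117 AND load_pct < 74 → 27
flight=K98: dist_km < 2757 → 35
flight=K99: (no match → NULL) → NULL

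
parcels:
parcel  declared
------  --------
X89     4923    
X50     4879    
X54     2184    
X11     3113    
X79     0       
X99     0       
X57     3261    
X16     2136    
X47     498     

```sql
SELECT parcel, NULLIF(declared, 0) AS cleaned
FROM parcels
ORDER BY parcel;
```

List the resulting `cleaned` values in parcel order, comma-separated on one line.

parcel=X11: declared=3113 vs 0: differ → 3113
parcel=X16: declared=2136 vs 0: differ → 2136
parcel=X47: declared=498 vs 0: differ → 498
parcel=X50: declared=4879 vs 0: differ → 4879
parcel=X54: declared=2184 vs 0: differ → 2184
parcel=X57: declared=3261 vs 0: differ → 3261
parcel=X79: declared=0 vs 0: equal → NULL
parcel=X89: declared=4923 vs 0: differ → 4923
parcel=X99: declared=0 vs 0: equal → NULL

3113, 2136, 498, 4879, 2184, 3261, NULL, 4923, NULL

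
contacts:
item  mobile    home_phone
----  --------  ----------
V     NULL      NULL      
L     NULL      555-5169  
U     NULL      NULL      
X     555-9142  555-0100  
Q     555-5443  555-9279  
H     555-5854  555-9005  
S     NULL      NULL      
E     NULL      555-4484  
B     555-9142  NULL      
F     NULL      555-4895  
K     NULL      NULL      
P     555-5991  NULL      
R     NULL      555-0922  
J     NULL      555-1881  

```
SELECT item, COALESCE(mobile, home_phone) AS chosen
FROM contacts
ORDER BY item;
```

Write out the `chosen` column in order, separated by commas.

item=B: mobile=555-9142 → 555-9142
item=E: mobile=NULL, home_phone=555-4484 → 555-4484
item=F: mobile=NULL, home_phone=555-4895 → 555-4895
item=H: mobile=555-5854 → 555-5854
item=J: mobile=NULL, home_phone=555-1881 → 555-1881
item=K: mobile=NULL, home_phone=NULL (all NULL) → NULL
item=L: mobile=NULL, home_phone=555-5169 → 555-5169
item=P: mobile=555-5991 → 555-5991
item=Q: mobile=555-5443 → 555-5443
item=R: mobile=NULL, home_phone=555-0922 → 555-0922
item=S: mobile=NULL, home_phone=NULL (all NULL) → NULL
item=U: mobile=NULL, home_phone=NULL (all NULL) → NULL
item=V: mobile=NULL, home_phone=NULL (all NULL) → NULL
item=X: mobile=555-9142 → 555-9142

555-9142, 555-4484, 555-4895, 555-5854, 555-1881, NULL, 555-5169, 555-5991, 555-5443, 555-0922, NULL, NULL, NULL, 555-9142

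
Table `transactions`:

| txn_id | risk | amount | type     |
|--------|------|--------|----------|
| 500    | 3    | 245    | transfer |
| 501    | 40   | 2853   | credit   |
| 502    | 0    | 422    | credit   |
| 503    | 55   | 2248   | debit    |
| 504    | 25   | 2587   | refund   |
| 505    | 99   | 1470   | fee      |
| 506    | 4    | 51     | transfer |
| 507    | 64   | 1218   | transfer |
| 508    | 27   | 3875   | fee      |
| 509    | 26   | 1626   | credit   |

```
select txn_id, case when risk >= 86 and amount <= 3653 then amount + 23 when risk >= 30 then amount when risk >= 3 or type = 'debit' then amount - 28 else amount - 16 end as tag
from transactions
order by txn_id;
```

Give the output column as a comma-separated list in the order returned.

217, 2853, 406, 2248, 2559, 1493, 23, 1218, 3847, 1598

txn_id=500: risk >= 3 or type = 'debit' → 217
txn_id=501: risk >= 30 → 2853
txn_id=502: ELSE → 406
txn_id=503: risk >= 30 → 2248
txn_id=504: risk >= 3 or type = 'debit' → 2559
txn_id=505: risk >= 86 and amount <= 3653 → 1493
txn_id=506: risk >= 3 or type = 'debit' → 23
txn_id=507: risk >= 30 → 1218
txn_id=508: risk >= 3 or type = 'debit' → 3847
txn_id=509: risk >= 3 or type = 'debit' → 1598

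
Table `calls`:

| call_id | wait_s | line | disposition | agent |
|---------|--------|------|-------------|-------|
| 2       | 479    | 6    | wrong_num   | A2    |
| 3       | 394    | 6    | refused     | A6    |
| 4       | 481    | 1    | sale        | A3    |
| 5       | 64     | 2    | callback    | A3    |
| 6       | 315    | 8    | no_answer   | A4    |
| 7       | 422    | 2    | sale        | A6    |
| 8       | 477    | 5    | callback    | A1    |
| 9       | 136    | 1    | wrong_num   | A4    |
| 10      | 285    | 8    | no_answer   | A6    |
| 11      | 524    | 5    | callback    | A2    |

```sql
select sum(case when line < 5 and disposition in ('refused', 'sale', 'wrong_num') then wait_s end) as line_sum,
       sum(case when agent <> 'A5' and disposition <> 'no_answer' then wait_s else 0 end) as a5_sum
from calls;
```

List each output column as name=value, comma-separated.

line_sum=1039, a5_sum=2977

[line_sum: line < 5 and disposition in ('refused', 'sale', 'wrong_num')]
call_id=2: ✗
call_id=3: ✗
call_id=4: ✓ → 481
call_id=5: ✗
call_id=6: ✗
call_id=7: ✓ → 422
call_id=8: ✗
call_id=9: ✓ → 136
call_id=10: ✗
call_id=11: ✗
line_sum = 481 + 422 + 136 = 1039
—
[a5_sum: agent <> 'A5' and disposition <> 'no_answer']
call_id=2: ✓ → 479
call_id=3: ✓ → 394
call_id=4: ✓ → 481
call_id=5: ✓ → 64
call_id=6: ✗
call_id=7: ✓ → 422
call_id=8: ✓ → 477
call_id=9: ✓ → 136
call_id=10: ✗
call_id=11: ✓ → 524
a5_sum = 479 + 394 + 481 + 64 + 422 + 477 + 136 + 524 = 2977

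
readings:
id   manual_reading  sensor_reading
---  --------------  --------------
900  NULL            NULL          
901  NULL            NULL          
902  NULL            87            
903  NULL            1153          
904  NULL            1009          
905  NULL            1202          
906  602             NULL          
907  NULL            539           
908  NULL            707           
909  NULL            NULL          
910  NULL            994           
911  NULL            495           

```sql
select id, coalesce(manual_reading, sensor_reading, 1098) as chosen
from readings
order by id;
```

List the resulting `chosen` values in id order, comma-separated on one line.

id=900: manual_reading=NULL, sensor_reading=NULL, → literal 1098 → 1098
id=901: manual_reading=NULL, sensor_reading=NULL, → literal 1098 → 1098
id=902: manual_reading=NULL, sensor_reading=87 → 87
id=903: manual_reading=NULL, sensor_reading=1153 → 1153
id=904: manual_reading=NULL, sensor_reading=1009 → 1009
id=905: manual_reading=NULL, sensor_reading=1202 → 1202
id=906: manual_reading=602 → 602
id=907: manual_reading=NULL, sensor_reading=539 → 539
id=908: manual_reading=NULL, sensor_reading=707 → 707
id=909: manual_reading=NULL, sensor_reading=NULL, → literal 1098 → 1098
id=910: manual_reading=NULL, sensor_reading=994 → 994
id=911: manual_reading=NULL, sensor_reading=495 → 495

1098, 1098, 87, 1153, 1009, 1202, 602, 539, 707, 1098, 994, 495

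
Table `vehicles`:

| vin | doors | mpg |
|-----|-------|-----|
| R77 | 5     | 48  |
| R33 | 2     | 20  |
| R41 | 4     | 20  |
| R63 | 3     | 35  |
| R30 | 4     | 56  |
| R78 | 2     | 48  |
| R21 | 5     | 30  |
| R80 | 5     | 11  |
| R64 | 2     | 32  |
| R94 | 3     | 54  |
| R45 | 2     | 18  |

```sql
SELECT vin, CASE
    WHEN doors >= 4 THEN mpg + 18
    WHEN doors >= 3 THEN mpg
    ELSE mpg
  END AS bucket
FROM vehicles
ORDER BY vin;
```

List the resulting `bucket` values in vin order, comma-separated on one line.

48, 74, 20, 38, 18, 35, 32, 66, 48, 29, 54

vin=R21: doors >= 4 → 48
vin=R30: doors >= 4 → 74
vin=R33: ELSE → 20
vin=R41: doors >= 4 → 38
vin=R45: ELSE → 18
vin=R63: doors >= 3 → 35
vin=R64: ELSE → 32
vin=R77: doors >= 4 → 66
vin=R78: ELSE → 48
vin=R80: doors >= 4 → 29
vin=R94: doors >= 3 → 54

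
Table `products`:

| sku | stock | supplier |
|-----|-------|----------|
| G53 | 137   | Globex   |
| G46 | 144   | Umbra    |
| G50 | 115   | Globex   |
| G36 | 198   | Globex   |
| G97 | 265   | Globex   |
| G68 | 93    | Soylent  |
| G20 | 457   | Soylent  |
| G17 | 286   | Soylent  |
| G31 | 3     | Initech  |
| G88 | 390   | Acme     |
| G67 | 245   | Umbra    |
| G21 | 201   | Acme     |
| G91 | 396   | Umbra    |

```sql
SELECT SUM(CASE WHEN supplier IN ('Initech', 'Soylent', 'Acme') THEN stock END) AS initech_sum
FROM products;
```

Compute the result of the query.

1430

sku=G53: ✗
sku=G46: ✗
sku=G50: ✗
sku=G36: ✗
sku=G97: ✗
sku=G68: ✓ → 93
sku=G20: ✓ → 457
sku=G17: ✓ → 286
sku=G31: ✓ → 3
sku=G88: ✓ → 390
sku=G67: ✗
sku=G21: ✓ → 201
sku=G91: ✗
initech_sum = 93 + 457 + 286 + 3 + 390 + 201 = 1430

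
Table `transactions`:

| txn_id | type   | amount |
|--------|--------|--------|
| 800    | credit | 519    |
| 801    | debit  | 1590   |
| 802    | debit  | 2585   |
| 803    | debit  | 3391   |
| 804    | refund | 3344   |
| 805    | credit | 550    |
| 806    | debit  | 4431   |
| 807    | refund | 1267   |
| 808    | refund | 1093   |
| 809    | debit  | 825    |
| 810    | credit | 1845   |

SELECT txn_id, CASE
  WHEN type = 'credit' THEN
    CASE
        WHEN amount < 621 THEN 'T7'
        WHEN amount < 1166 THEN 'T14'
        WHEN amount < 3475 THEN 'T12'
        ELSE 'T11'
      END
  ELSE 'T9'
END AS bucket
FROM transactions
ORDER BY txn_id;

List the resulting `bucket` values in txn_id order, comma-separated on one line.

T7, T9, T9, T9, T9, T7, T9, T9, T9, T9, T12

txn_id=800: type='credit' → inner[amount < 621] → T7
txn_id=801: type='debit' → outer ELSE → T9
txn_id=802: type='debit' → outer ELSE → T9
txn_id=803: type='debit' → outer ELSE → T9
txn_id=804: type='refund' → outer ELSE → T9
txn_id=805: type='credit' → inner[amount < 621] → T7
txn_id=806: type='debit' → outer ELSE → T9
txn_id=807: type='refund' → outer ELSE → T9
txn_id=808: type='refund' → outer ELSE → T9
txn_id=809: type='debit' → outer ELSE → T9
txn_id=810: type='credit' → inner[amount < 3475] → T12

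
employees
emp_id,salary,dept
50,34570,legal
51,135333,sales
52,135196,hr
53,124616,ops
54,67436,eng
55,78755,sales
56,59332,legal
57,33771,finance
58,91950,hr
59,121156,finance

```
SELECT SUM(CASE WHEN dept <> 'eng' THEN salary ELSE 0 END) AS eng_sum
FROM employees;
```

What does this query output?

814679

emp_id=50: ✓ → 34570
emp_id=51: ✓ → 135333
emp_id=52: ✓ → 135196
emp_id=53: ✓ → 124616
emp_id=54: ✗
emp_id=55: ✓ → 78755
emp_id=56: ✓ → 59332
emp_id=57: ✓ → 33771
emp_id=58: ✓ → 91950
emp_id=59: ✓ → 121156
eng_sum = 34570 + 135333 + 135196 + 124616 + 78755 + 59332 + 33771 + 91950 + 121156 = 814679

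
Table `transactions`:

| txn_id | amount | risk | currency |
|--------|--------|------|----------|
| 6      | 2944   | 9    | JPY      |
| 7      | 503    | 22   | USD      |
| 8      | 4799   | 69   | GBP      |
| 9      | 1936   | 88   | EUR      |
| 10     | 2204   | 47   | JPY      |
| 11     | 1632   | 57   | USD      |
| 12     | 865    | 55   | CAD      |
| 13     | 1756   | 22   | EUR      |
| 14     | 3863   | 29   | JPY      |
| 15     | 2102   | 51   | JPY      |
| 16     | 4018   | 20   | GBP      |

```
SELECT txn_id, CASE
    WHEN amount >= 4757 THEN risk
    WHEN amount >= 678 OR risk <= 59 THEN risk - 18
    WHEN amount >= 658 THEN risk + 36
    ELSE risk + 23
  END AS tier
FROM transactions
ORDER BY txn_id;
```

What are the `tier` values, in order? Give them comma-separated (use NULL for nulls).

-9, 4, 69, 70, 29, 39, 37, 4, 11, 33, 2

txn_id=6: amount >= 678 OR risk <= 59 → -9
txn_id=7: amount >= 678 OR risk <= 59 → 4
txn_id=8: amount >= 4757 → 69
txn_id=9: amount >= 678 OR risk <= 59 → 70
txn_id=10: amount >= 678 OR risk <= 59 → 29
txn_id=11: amount >= 678 OR risk <= 59 → 39
txn_id=12: amount >= 678 OR risk <= 59 → 37
txn_id=13: amount >= 678 OR risk <= 59 → 4
txn_id=14: amount >= 678 OR risk <= 59 → 11
txn_id=15: amount >= 678 OR risk <= 59 → 33
txn_id=16: amount >= 678 OR risk <= 59 → 2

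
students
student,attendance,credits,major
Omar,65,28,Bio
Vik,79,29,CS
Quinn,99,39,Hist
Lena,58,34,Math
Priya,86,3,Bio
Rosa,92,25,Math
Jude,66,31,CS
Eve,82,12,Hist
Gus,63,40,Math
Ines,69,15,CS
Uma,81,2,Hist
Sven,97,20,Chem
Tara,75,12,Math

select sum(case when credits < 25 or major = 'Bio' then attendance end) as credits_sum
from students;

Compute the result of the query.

student=Omar: ✓ → 65
student=Vik: ✗
student=Quinn: ✗
student=Lena: ✗
student=Priya: ✓ → 86
student=Rosa: ✗
student=Jude: ✗
student=Eve: ✓ → 82
student=Gus: ✗
student=Ines: ✓ → 69
student=Uma: ✓ → 81
student=Sven: ✓ → 97
student=Tara: ✓ → 75
credits_sum = 65 + 86 + 82 + 69 + 81 + 97 + 75 = 555

555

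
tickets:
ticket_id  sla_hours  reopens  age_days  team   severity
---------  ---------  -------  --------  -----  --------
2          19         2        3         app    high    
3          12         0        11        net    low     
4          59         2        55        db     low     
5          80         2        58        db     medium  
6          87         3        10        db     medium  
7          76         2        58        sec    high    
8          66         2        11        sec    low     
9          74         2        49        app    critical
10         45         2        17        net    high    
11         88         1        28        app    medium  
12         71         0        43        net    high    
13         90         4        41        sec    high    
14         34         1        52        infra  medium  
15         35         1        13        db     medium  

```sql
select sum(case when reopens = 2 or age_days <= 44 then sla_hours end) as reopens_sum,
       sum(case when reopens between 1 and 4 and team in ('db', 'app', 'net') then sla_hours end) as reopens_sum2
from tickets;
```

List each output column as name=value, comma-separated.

[reopens_sum: reopens = 2 or age_days <= 44]
ticket_id=2: ✓ → 19
ticket_id=3: ✓ → 12
ticket_id=4: ✓ → 59
ticket_id=5: ✓ → 80
ticket_id=6: ✓ → 87
ticket_id=7: ✓ → 76
ticket_id=8: ✓ → 66
ticket_id=9: ✓ → 74
ticket_id=10: ✓ → 45
ticket_id=11: ✓ → 88
ticket_id=12: ✓ → 71
ticket_id=13: ✓ → 90
ticket_id=14: ✗
ticket_id=15: ✓ → 35
reopens_sum = 19 + 12 + 59 + 80 + 87 + 76 + 66 + 74 + 45 + 88 + 71 + 90 + 35 = 802
—
[reopens_sum2: reopens between 1 and 4 and team in ('db', 'app', 'net')]
ticket_id=2: ✓ → 19
ticket_id=3: ✗
ticket_id=4: ✓ → 59
ticket_id=5: ✓ → 80
ticket_id=6: ✓ → 87
ticket_id=7: ✗
ticket_id=8: ✗
ticket_id=9: ✓ → 74
ticket_id=10: ✓ → 45
ticket_id=11: ✓ → 88
ticket_id=12: ✗
ticket_id=13: ✗
ticket_id=14: ✗
ticket_id=15: ✓ → 35
reopens_sum2 = 19 + 59 + 80 + 87 + 74 + 45 + 88 + 35 = 487

reopens_sum=802, reopens_sum2=487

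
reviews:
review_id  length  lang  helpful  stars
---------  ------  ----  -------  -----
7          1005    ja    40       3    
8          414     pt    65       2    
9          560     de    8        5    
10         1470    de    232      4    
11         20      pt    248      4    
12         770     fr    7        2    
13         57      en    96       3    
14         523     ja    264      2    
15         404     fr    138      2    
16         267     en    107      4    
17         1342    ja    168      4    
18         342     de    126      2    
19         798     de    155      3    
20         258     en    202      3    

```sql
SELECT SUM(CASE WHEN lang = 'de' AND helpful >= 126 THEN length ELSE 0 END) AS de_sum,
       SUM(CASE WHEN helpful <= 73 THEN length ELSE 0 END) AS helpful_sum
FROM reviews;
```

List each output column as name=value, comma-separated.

[de_sum: lang = 'de' AND helpful >= 126]
review_id=7: ✗
review_id=8: ✗
review_id=9: ✗
review_id=10: ✓ → 1470
review_id=11: ✗
review_id=12: ✗
review_id=13: ✗
review_id=14: ✗
review_id=15: ✗
review_id=16: ✗
review_id=17: ✗
review_id=18: ✓ → 342
review_id=19: ✓ → 798
review_id=20: ✗
de_sum = 1470 + 342 + 798 = 2610
—
[helpful_sum: helpful <= 73]
review_id=7: ✓ → 1005
review_id=8: ✓ → 414
review_id=9: ✓ → 560
review_id=10: ✗
review_id=11: ✗
review_id=12: ✓ → 770
review_id=13: ✗
review_id=14: ✗
review_id=15: ✗
review_id=16: ✗
review_id=17: ✗
review_id=18: ✗
review_id=19: ✗
review_id=20: ✗
helpful_sum = 1005 + 414 + 560 + 770 = 2749

de_sum=2610, helpful_sum=2749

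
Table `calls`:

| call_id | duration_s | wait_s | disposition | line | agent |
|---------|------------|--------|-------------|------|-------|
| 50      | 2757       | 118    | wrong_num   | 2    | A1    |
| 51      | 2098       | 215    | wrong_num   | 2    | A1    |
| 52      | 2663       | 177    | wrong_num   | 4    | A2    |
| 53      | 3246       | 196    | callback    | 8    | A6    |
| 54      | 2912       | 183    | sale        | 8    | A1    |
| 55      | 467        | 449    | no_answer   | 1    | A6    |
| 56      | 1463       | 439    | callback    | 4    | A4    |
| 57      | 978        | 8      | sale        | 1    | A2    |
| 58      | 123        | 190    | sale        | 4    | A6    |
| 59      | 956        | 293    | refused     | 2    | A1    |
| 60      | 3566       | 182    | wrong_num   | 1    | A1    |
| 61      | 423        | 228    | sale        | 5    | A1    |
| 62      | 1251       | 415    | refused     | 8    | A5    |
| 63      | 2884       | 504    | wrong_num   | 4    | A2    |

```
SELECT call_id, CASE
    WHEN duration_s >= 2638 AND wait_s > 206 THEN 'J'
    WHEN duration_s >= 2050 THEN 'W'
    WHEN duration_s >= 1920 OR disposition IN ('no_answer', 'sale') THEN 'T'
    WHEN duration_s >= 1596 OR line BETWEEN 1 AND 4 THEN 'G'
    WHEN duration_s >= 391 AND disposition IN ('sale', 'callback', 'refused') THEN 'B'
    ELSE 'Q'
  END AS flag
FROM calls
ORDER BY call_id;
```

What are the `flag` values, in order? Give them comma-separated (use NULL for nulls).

call_id=50: duration_s >= 2050 → W
call_id=51: duration_s >= 2050 → W
call_id=52: duration_s >= 2050 → W
call_id=53: duration_s >= 2050 → W
call_id=54: duration_s >= 2050 → W
call_id=55: duration_s >= 1920 OR disposition IN ('no_answer', 'sale') → T
call_id=56: duration_s >= 1596 OR line BETWEEN 1 AND 4 → G
call_id=57: duration_s >= 1920 OR disposition IN ('no_answer', 'sale') → T
call_id=58: duration_s >= 1920 OR disposition IN ('no_answer', 'sale') → T
call_id=59: duration_s >= 1596 OR line BETWEEN 1 AND 4 → G
call_id=60: duration_s >= 2050 → W
call_id=61: duration_s >= 1920 OR disposition IN ('no_answer', 'sale') → T
call_id=62: duration_s >= 391 AND disposition IN ('sale', 'callback', 'refused') → B
call_id=63: duration_s >= 2638 AND wait_s > 206 → J

W, W, W, W, W, T, G, T, T, G, W, T, B, J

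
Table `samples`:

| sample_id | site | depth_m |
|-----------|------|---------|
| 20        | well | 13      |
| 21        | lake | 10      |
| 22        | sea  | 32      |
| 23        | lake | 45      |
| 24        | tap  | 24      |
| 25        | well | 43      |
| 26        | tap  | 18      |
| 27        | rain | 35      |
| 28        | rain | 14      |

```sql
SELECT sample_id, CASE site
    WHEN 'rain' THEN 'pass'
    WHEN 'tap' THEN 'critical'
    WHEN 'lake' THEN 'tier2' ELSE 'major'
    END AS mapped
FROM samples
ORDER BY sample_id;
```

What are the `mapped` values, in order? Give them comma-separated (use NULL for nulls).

major, tier2, major, tier2, critical, major, critical, pass, pass

sample_id=20: ELSE → major
sample_id=21: site='lake' → tier2
sample_id=22: ELSE → major
sample_id=23: site='lake' → tier2
sample_id=24: site='tap' → critical
sample_id=25: ELSE → major
sample_id=26: site='tap' → critical
sample_id=27: site='rain' → pass
sample_id=28: site='rain' → pass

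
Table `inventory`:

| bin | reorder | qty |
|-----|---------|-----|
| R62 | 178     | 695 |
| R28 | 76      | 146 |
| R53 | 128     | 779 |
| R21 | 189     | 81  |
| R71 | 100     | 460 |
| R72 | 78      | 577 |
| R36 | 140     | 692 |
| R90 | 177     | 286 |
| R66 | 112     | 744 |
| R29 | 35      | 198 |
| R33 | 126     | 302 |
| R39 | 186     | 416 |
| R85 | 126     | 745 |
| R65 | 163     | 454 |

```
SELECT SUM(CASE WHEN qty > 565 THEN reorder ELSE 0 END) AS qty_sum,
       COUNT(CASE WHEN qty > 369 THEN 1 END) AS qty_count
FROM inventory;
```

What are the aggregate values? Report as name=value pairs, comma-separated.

qty_sum=762, qty_count=9

[qty_sum: qty > 565]
bin=R62: ✓ → 178
bin=R28: ✗
bin=R53: ✓ → 128
bin=R21: ✗
bin=R71: ✗
bin=R72: ✓ → 78
bin=R36: ✓ → 140
bin=R90: ✗
bin=R66: ✓ → 112
bin=R29: ✗
bin=R33: ✗
bin=R39: ✗
bin=R85: ✓ → 126
bin=R65: ✗
qty_sum = 178 + 128 + 78 + 140 + 112 + 126 = 762
—
[qty_count: qty > 369]
bin=R62: ✓ → 1
bin=R28: ✗
bin=R53: ✓ → 1
bin=R21: ✗
bin=R71: ✓ → 1
bin=R72: ✓ → 1
bin=R36: ✓ → 1
bin=R90: ✗
bin=R66: ✓ → 1
bin=R29: ✗
bin=R33: ✗
bin=R39: ✓ → 1
bin=R85: ✓ → 1
bin=R65: ✓ → 1
qty_count = COUNT(1, 1, 1, 1, 1, 1, 1, 1, 1) = 9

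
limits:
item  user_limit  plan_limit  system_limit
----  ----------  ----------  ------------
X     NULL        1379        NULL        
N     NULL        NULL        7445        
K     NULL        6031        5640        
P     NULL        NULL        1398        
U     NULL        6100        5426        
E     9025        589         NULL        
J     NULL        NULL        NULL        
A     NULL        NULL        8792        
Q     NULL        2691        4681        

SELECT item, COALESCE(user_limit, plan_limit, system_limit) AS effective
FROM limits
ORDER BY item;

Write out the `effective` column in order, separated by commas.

8792, 9025, NULL, 6031, 7445, 1398, 2691, 6100, 1379

item=A: user_limit=NULL, plan_limit=NULL, system_limit=8792 → 8792
item=E: user_limit=9025 → 9025
item=J: user_limit=NULL, plan_limit=NULL, system_limit=NULL (all NULL) → NULL
item=K: user_limit=NULL, plan_limit=6031 → 6031
item=N: user_limit=NULL, plan_limit=NULL, system_limit=7445 → 7445
item=P: user_limit=NULL, plan_limit=NULL, system_limit=1398 → 1398
item=Q: user_limit=NULL, plan_limit=2691 → 2691
item=U: user_limit=NULL, plan_limit=6100 → 6100
item=X: user_limit=NULL, plan_limit=1379 → 1379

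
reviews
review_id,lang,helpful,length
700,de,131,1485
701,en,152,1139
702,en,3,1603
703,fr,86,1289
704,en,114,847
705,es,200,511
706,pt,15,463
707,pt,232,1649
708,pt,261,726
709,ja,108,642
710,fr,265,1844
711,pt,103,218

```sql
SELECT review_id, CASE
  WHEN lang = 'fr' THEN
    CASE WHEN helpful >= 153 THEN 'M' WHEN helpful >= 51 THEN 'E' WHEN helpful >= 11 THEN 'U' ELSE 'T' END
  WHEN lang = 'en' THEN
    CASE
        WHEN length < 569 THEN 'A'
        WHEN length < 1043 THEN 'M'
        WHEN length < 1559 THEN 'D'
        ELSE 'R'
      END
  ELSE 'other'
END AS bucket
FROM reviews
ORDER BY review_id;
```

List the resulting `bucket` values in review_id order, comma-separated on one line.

review_id=700: lang='de' → outer ELSE → other
review_id=701: lang='en' → inner[length < 1559] → D
review_id=702: lang='en' → inner[ELSE] → R
review_id=703: lang='fr' → inner[helpful >= 51] → E
review_id=704: lang='en' → inner[length < 1043] → M
review_id=705: lang='es' → outer ELSE → other
review_id=706: lang='pt' → outer ELSE → other
review_id=707: lang='pt' → outer ELSE → other
review_id=708: lang='pt' → outer ELSE → other
review_id=709: lang='ja' → outer ELSE → other
review_id=710: lang='fr' → inner[helpful >= 153] → M
review_id=711: lang='pt' → outer ELSE → other

other, D, R, E, M, other, other, other, other, other, M, other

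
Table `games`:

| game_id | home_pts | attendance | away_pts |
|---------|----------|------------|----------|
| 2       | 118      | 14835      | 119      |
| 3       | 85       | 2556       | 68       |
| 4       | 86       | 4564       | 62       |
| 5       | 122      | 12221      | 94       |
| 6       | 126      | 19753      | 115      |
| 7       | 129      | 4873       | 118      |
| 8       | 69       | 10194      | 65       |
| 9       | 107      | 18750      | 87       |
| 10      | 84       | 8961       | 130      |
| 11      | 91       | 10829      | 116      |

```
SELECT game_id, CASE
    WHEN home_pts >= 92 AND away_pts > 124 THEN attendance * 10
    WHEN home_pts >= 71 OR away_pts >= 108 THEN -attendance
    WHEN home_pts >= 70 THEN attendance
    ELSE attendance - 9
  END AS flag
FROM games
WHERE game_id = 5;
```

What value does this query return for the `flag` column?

-12221

game_id = 5: home_pts=122, attendance=12221, away_pts=94.
home_pts >= 92 AND away_pts > 124 → false
home_pts >= 71 OR away_pts >= 108 → true → -12221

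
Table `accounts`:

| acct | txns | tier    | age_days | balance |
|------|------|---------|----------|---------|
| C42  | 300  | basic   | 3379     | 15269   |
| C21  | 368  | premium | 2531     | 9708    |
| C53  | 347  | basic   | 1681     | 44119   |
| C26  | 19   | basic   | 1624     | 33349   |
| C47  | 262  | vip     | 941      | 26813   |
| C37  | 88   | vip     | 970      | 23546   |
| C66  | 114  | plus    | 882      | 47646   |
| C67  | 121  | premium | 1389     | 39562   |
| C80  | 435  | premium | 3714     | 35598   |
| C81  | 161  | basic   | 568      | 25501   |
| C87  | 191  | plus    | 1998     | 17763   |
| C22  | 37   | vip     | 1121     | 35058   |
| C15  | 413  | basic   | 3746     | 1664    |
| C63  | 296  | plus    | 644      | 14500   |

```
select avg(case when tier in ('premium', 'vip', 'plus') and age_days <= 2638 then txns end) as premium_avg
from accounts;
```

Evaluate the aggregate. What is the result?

acct=C42: ✗
acct=C21: ✓ → 368
acct=C53: ✗
acct=C26: ✗
acct=C47: ✓ → 262
acct=C37: ✓ → 88
acct=C66: ✓ → 114
acct=C67: ✓ → 121
acct=C80: ✗
acct=C81: ✗
acct=C87: ✓ → 191
acct=C22: ✓ → 37
acct=C15: ✗
acct=C63: ✓ → 296
premium_avg = (368 + 262 + 88 + 114 + 121 + 191 + 37 + 296) / 8 = 184.625

184.625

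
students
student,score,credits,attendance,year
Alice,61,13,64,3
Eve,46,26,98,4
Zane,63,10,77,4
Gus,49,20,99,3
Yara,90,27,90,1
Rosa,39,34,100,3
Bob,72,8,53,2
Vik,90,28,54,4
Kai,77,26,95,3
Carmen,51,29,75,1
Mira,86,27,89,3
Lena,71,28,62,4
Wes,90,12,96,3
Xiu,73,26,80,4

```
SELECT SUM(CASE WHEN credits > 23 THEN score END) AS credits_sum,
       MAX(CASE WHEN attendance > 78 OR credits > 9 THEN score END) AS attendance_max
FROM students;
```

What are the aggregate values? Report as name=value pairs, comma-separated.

credits_sum=623, attendance_max=90

[credits_sum: credits > 23]
student=Alice: ✗
student=Eve: ✓ → 46
student=Zane: ✗
student=Gus: ✗
student=Yara: ✓ → 90
student=Rosa: ✓ → 39
student=Bob: ✗
student=Vik: ✓ → 90
student=Kai: ✓ → 77
student=Carmen: ✓ → 51
student=Mira: ✓ → 86
student=Lena: ✓ → 71
student=Wes: ✗
student=Xiu: ✓ → 73
credits_sum = 46 + 90 + 39 + 90 + 77 + 51 + 86 + 71 + 73 = 623
—
[attendance_max: attendance > 78 OR credits > 9]
student=Alice: ✓ → 61
student=Eve: ✓ → 46
student=Zane: ✓ → 63
student=Gus: ✓ → 49
student=Yara: ✓ → 90
student=Rosa: ✓ → 39
student=Bob: ✗
student=Vik: ✓ → 90
student=Kai: ✓ → 77
student=Carmen: ✓ → 51
student=Mira: ✓ → 86
student=Lena: ✓ → 71
student=Wes: ✓ → 90
student=Xiu: ✓ → 73
attendance_max = MAX(61, 46, 63, 49, 90, 39, 90, 77, 51, 86, 71, 90, 73) = 90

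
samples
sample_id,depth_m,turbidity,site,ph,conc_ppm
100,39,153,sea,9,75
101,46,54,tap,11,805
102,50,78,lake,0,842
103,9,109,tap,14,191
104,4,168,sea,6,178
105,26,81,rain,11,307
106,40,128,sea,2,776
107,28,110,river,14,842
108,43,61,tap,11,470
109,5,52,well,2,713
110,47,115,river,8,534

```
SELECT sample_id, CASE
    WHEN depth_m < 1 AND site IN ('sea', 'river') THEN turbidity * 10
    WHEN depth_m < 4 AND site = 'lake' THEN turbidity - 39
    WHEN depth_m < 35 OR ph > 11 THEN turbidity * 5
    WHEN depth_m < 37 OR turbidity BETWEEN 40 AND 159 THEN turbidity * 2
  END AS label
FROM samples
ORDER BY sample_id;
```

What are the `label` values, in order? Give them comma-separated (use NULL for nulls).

306, 108, 156, 545, 840, 405, 256, 550, 122, 260, 230

sample_id=100: depth_m < 37 OR turbidity BETWEEN 40 AND 159 → 306
sample_id=101: depth_m < 37 OR turbidity BETWEEN 40 AND 159 → 108
sample_id=102: depth_m < 37 OR turbidity BETWEEN 40 AND 159 → 156
sample_id=103: depth_m < 35 OR ph > 11 → 545
sample_id=104: depth_m < 35 OR ph > 11 → 840
sample_id=105: depth_m < 35 OR ph > 11 → 405
sample_id=106: depth_m < 37 OR turbidity BETWEEN 40 AND 159 → 256
sample_id=107: depth_m < 35 OR ph > 11 → 550
sample_id=108: depth_m < 37 OR turbidity BETWEEN 40 AND 159 → 122
sample_id=109: depth_m < 35 OR ph > 11 → 260
sample_id=110: depth_m < 37 OR turbidity BETWEEN 40 AND 159 → 230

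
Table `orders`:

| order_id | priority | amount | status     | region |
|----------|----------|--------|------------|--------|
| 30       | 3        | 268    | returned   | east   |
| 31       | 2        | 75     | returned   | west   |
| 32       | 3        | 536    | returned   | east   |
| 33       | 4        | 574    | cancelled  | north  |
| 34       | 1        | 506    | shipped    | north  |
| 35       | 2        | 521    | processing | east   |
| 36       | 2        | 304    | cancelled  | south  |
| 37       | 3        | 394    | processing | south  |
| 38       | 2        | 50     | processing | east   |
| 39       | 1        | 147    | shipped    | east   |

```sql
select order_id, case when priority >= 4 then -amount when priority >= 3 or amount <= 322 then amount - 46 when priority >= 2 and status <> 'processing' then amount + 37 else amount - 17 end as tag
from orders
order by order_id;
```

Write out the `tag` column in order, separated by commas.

222, 29, 490, -574, 489, 504, 258, 348, 4, 101

order_id=30: priority >= 3 or amount <= 322 → 222
order_id=31: priority >= 3 or amount <= 322 → 29
order_id=32: priority >= 3 or amount <= 322 → 490
order_id=33: priority >= 4 → -574
order_id=34: ELSE → 489
order_id=35: ELSE → 504
order_id=36: priority >= 3 or amount <= 322 → 258
order_id=37: priority >= 3 or amount <= 322 → 348
order_id=38: priority >= 3 or amount <= 322 → 4
order_id=39: priority >= 3 or amount <= 322 → 101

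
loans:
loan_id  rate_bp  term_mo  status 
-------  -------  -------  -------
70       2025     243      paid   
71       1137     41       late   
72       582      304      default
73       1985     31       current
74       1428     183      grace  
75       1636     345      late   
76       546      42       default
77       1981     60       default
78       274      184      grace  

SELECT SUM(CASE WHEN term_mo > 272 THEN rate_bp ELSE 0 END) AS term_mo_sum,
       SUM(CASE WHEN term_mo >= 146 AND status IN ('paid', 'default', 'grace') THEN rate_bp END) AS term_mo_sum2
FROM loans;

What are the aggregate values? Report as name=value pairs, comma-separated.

[term_mo_sum: term_mo > 272]
loan_id=70: ✗
loan_id=71: ✗
loan_id=72: ✓ → 582
loan_id=73: ✗
loan_id=74: ✗
loan_id=75: ✓ → 1636
loan_id=76: ✗
loan_id=77: ✗
loan_id=78: ✗
term_mo_sum = 582 + 1636 = 2218
—
[term_mo_sum2: term_mo >= 146 AND status IN ('paid', 'default', 'grace')]
loan_id=70: ✓ → 2025
loan_id=71: ✗
loan_id=72: ✓ → 582
loan_id=73: ✗
loan_id=74: ✓ → 1428
loan_id=75: ✗
loan_id=76: ✗
loan_id=77: ✗
loan_id=78: ✓ → 274
term_mo_sum2 = 2025 + 582 + 1428 + 274 = 4309

term_mo_sum=2218, term_mo_sum2=4309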